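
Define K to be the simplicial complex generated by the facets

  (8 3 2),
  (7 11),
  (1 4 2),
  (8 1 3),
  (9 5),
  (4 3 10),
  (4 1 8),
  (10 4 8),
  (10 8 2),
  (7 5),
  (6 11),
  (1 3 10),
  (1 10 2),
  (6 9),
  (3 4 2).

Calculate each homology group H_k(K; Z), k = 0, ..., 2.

Order the vertices as 1 < 2 < 3 < 4 < 5 < 6 < 7 < 8 < 9 < 10 < 11. Listing each simplex with vertices in this order, K has dimension 2 with simplices:

  0-simplices (11): [1], [2], [3], [4], [5], [6], [7], [8], [9], [10], [11]
  1-simplices (20): [1,2], [1,3], [1,4], [1,8], [1,10], [2,3], [2,4], [2,8], [2,10], [3,4], [3,8], [3,10], [4,8], [4,10], [5,7], [5,9], [6,9], [6,11], [7,11], [8,10]
  2-simplices (10): [1,2,4], [1,2,10], [1,3,8], [1,3,10], [1,4,8], [2,3,4], [2,3,8], [2,8,10], [3,4,10], [4,8,10]

Hence C_0 ≅ Z^11, C_1 ≅ Z^20, C_2 ≅ Z^10.

The boundary map ∂_1: C_1 → C_0 is given by ∂[p,q] = [q] − [p].
The 11×20 boundary matrix has rank 9 and Smith normal form diag(1,1,1,1,1,1,1,1,1).

∂_2: C_2 → C_1 acts by ∂[p,q,r] = [q,r] − [p,r] + [p,q]. For instance
  ∂[2,8,10] = [8,10] − [2,10] + [2,8],
  ∂[3,4,10] = [4,10] − [3,10] + [3,4].
This gives a 20×10 integer matrix of rank 10; reducing to Smith normal form yields diagonal entries (1,1,1,1,1,1,1,1,1,2).

Reading off H_k = ker ∂_k / im ∂_{k+1}:

  H_0: rank C_0 − rank ∂_1 = 11 − 9 = 2, and the invariant factors of ∂_1 are all 1, so H_0 ≅ Z^2.
  H_1: rank ker ∂_1 − rank ∂_2 = (20 − 9) − 10 = 1, and ∂_2 has invariant factor 2 > 1, so H_1 ≅ Z ⊕ Z/2.
  H_2: rank ker ∂_2 − rank ∂_3 = (10 − 10) − 0 = 0, and there is no ∂_3, so H_2 ≅ 0.

As a check, the Euler characteristic is 11 − 20 + 10 = 1, which agrees with 2 − 1 + 0 = 1.

H_0 ≅ Z^2,  H_1 ≅ Z ⊕ Z/2,  H_2 = 0.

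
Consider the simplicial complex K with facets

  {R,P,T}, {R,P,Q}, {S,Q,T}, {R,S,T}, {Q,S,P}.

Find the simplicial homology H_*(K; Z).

H_0 = Z,  H_1 = Z,  H_2 = 0.

Fix the vertex order P < Q < R < S < T and write every simplex with vertices in increasing order. Then dim K = 2 and the simplices of K are:

  0-simplices (5): P, Q, R, S, T
  1-simplices (10): PQ, PR, PS, PT, QR, QS, QT, RS, RT, ST
  2-simplices (5): PQR, PQS, PRT, QST, RST

Hence C_0 ≅ Z^5, C_1 ≅ Z^10, C_2 ≅ Z^5.

Boundary ∂_1: C_1 → C_0 maps an edge to its endpoints' difference, ∂[p,q] = q − p. For instance
  ∂QT = T − Q.
As a 5×10 matrix over Z this has rank 4, with invariant factors (1,1,1,1).

The boundary map ∂_2: C_2 → C_1 acts by ∂[p,q,r] = [q,r] − [p,r] + [p,q]. For instance
  ∂PRT = RT − PT + PR,
  ∂PQS = QS − PS + PQ.
The 10×5 boundary matrix has rank 5 and Smith normal form diag(1,1,1,1,1).

From H_k ≅ ker(∂_k) / im(∂_{k+1}) we obtain:

  H_0: rank C_0 − rank ∂_1 = 5 − 4 = 1, and the invariant factors of ∂_1 are all 1, so H_0 = Z.
  H_1: rank ker ∂_1 − rank ∂_2 = (10 − 4) − 5 = 1, and the invariant factors of ∂_2 are all 1, so H_1 = Z.
  H_2: rank ker ∂_2 − rank ∂_3 = (5 − 5) − 0 = 0, and there is no ∂_3, so H_2 = 0.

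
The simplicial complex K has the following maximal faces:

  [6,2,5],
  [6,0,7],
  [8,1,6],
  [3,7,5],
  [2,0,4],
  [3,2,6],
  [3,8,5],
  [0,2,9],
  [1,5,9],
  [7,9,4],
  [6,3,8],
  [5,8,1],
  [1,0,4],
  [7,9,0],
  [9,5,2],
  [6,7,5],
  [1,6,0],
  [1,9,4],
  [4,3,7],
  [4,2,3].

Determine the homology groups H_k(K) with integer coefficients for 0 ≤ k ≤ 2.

K has 10 vertices, 30 edges, 20 triangles.
rank ∂_0 = 0, rank ∂_1 = 9 ⇒ b_0 = 10 − 0 − 9 = 1; all invariant factors of ∂_1 are 1 so no torsion. So H_0 = Z.
rank ∂_1 = 9, rank ∂_2 = 20 ⇒ b_1 = 30 − 9 − 20 = 1; ∂_2 has invariant factor(s) [2] giving torsion. So H_1 = Z ⊕ Z/2Z.
rank ∂_2 = 20, rank ∂_3 = 0 ⇒ b_2 = 20 − 20 − 0 = 0. So H_2 = 0.

H_0 ≅ Z,  H_1 ≅ Z ⊕ Z/2Z,  H_2 = 0.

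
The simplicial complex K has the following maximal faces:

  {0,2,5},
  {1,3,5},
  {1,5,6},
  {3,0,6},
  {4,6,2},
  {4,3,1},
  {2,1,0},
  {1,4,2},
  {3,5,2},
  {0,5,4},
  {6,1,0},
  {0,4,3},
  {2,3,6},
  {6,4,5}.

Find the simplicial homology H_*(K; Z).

Fix the vertex order 0 < 1 < 2 < 3 < 4 < 5 < 6 and write every simplex with vertices in increasing order. Then dim K = 2 and the simplices of K are:

  0-simplices (7): [0], [1], [2], [3], [4], [5], [6]
  1-simplices (21): [0,1], [0,2], [0,3], [0,4], [0,5], [0,6], [1,2], [1,3], [1,4], [1,5], [1,6], [2,3], [2,4], [2,5], [2,6], [3,4], [3,5], [3,6], [4,5], [4,6], [5,6]
  2-simplices (14): [0,1,2], [0,1,6], [0,2,5], [0,3,4], [0,3,6], [0,4,5], [1,2,4], [1,3,4], [1,3,5], [1,5,6], [2,3,5], [2,3,6], [2,4,6], [4,5,6]

so the chain groups are C_0 ≅ Z^7, C_1 ≅ Z^21, C_2 ≅ Z^14.

The boundary map ∂_1: C_1 → C_0 sends each edge [p,q] (with p < q) to q − p. For instance
  ∂[0,2] = [2] − [0].
This gives a 7×21 integer matrix of rank 6; reducing to Smith normal form yields diagonal entries (1,1,1,1,1,1).

The boundary map ∂_2: C_2 → C_1 acts by ∂[p,q,r] = [q,r] − [p,r] + [p,q]. For instance
  ∂[0,3,4] = [3,4] − [0,4] + [0,3],
  ∂[1,2,4] = [2,4] − [1,4] + [1,2].
As a 21×14 matrix over Z this has rank 13, with invariant factors (1,1,1,1,1,1,1,1,1,1,1,1,1).

Computing H_k = (kernel of ∂_k) / (image of ∂_{k+1}):

  H_0: rank C_0 − rank ∂_1 = 7 − 6 = 1, and the invariant factors of ∂_1 are all 1, so H_0 ≅ Z.
  H_1: rank ker ∂_1 − rank ∂_2 = (21 − 6) − 13 = 2, and the invariant factors of ∂_2 are all 1, so H_1 ≅ Z^2.
  H_2: rank ker ∂_2 − rank ∂_3 = (14 − 13) − 0 = 1, and there is no ∂_3, so H_2 ≅ Z.

(K is a triangulation of the torus T^2.)

H_0 ≅ Z,  H_1 ≅ Z^2,  H_2 ≅ Z.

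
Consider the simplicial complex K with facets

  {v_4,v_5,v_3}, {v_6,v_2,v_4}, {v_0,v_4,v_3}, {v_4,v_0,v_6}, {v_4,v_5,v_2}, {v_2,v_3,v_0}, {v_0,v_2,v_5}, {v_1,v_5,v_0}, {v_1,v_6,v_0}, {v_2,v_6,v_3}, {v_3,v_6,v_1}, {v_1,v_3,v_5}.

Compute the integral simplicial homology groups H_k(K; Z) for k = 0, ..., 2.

H_0 = Z,  H_1 = Z/2,  H_2 = 0.

K has 7 vertices, 18 edges, 12 triangles.
rank ∂_0 = 0, rank ∂_1 = 6 ⇒ b_0 = 7 − 0 − 6 = 1; all invariant factors of ∂_1 are 1 so no torsion. So H_0 ≅ Z.
rank ∂_1 = 6, rank ∂_2 = 12 ⇒ b_1 = 18 − 6 − 12 = 0; ∂_2 has invariant factor(s) [2] giving torsion. So H_1 ≅ Z/2.
rank ∂_2 = 12, rank ∂_3 = 0 ⇒ b_2 = 12 − 12 − 0 = 0. So H_2 ≅ 0.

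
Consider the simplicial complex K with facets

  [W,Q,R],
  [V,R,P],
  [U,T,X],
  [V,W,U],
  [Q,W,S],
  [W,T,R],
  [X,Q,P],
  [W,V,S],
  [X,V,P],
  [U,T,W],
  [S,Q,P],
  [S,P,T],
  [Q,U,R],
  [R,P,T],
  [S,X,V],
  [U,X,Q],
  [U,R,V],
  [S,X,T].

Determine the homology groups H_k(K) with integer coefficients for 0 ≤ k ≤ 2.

We work with the vertex ordering P < Q < R < S < T < U < V < W < X. The simplices of K, each written with vertices in increasing order, are:

  0-simplices (9): P, Q, R, S, T, U, V, W, X
  1-simplices (27): PQ, PR, PS, PT, PV, PX, QR, QS, QU, QW, QX, RT, RU, RV, RW, ST, SV, SW, SX, TU, TW, TX, UV, UW, UX, VW, VX
  2-simplices (18): PQS, PQX, PRT, PRV, PST, PVX, QRU, QRW, QSW, QUX, RTW, RUV, STX, SVW, SVX, TUW, TUX, UVW

Hence C_0 ≅ Z^9, C_1 ≅ Z^27, C_2 ≅ Z^18.

Boundary ∂_1: C_1 → C_0 is given by ∂[p,q] = [q] − [p].
This gives a 9×27 integer matrix of rank 8; reducing to Smith normal form yields diagonal entries (1,1,1,1,1,1,1,1).

The boundary map ∂_2: C_2 → C_1 maps a triangle to the signed sum of its edges. For instance
  ∂TUW = UW − TW + TU,
  ∂QRW = RW − QW + QR.
As a 27×18 matrix over Z this has rank 18, with invariant factors (1,1,1,1,1,1,1,1,1,1,1,1,1,1,1,1,1,2).

Now H_k = ker ∂_k / im ∂_{k+1}, so:

  H_0: rank C_0 − rank ∂_1 = 9 − 8 = 1, and the invariant factors of ∂_1 are all 1, so H_0 = Z.
  H_1: rank ker ∂_1 − rank ∂_2 = (27 − 8) − 18 = 1, and ∂_2 has invariant factor 2 > 1, so H_1 = Z ⊕ Z/2.
  H_2: rank ker ∂_2 − rank ∂_3 = (18 − 18) − 0 = 0, and there is no ∂_3, so H_2 = 0.

As a check, the Euler characteristic is 9 − 27 + 18 = 0, which agrees with 1 − 1 + 0 = 0.

H_0 = Z,  H_1 = Z ⊕ Z/2,  H_2 = 0.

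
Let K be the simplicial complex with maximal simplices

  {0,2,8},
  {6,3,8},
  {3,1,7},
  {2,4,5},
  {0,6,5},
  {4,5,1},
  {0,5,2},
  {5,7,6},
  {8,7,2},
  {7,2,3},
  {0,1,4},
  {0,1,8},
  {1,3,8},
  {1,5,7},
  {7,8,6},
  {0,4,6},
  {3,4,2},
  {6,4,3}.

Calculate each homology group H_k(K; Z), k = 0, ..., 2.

Take the total order 0 < 1 < 2 < 3 < 4 < 5 < 6 < 7 < 8 on the vertex set. Then K (dimension 2) consists of the simplices:

  0-simplices (9): [0], [1], [2], [3], [4], [5], [6], [7], [8]
  1-simplices (27): (27 of them)
  2-simplices (18): [0,1,4], [0,1,8], [0,2,5], [0,2,8], [0,4,6], [0,5,6], [1,3,7], [1,3,8], [1,4,5], [1,5,7], [2,3,4], [2,3,7], [2,4,5], [2,7,8], [3,4,6], [3,6,8], [5,6,7], [6,7,8]

Hence C_0 ≅ Z^9, C_1 ≅ Z^27, C_2 ≅ Z^18.

The boundary map ∂_1: C_1 → C_0 maps an edge to its endpoints' difference, ∂[p,q] = q − p. For instance
  ∂[4,5] = [5] − [4].
The 9×27 boundary matrix has rank 8 and Smith normal form diag(1,1,1,1,1,1,1,1).

The boundary map ∂_2: C_2 → C_1 maps a triangle to the signed sum of its edges. For instance
  ∂[2,3,4] = [3,4] − [2,4] + [2,3],
  ∂[1,5,7] = [5,7] − [1,7] + [1,5].
As a 27×18 matrix over Z this has rank 18, with invariant factors (1,1,1,1,1,1,1,1,1,1,1,1,1,1,1,1,1,2).

Reading off H_k = ker ∂_k / im ∂_{k+1}:

  H_0: rank C_0 − rank ∂_1 = 9 − 8 = 1, and the invariant factors of ∂_1 are all 1, so H_0 ≅ Z.
  H_1: rank ker ∂_1 − rank ∂_2 = (27 − 8) − 18 = 1, and ∂_2 has invariant factor 2 > 1, so H_1 ≅ Z ⊕ Z/2.
  H_2: rank ker ∂_2 − rank ∂_3 = (18 − 18) − 0 = 0, and there is no ∂_3, so H_2 ≅ 0.

As a check, the Euler characteristic is 9 − 27 + 18 = 0, which agrees with 1 − 1 + 0 = 0.

H_0 = Z,  H_1 = Z ⊕ Z/2,  H_2 = 0.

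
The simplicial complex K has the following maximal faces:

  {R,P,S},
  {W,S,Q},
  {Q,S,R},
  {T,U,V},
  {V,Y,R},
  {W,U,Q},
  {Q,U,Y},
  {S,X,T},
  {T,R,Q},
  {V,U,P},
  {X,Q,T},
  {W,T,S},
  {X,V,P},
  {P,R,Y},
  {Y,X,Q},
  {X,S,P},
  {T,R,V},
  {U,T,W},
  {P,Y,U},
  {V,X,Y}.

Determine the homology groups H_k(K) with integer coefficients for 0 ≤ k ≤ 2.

H_0 = Z,  H_1 = Z ⊕ Z/2Z,  H_2 = 0.

We work with the vertex ordering P < Q < R < S < T < U < V < W < X < Y. The simplices of K, each written with vertices in increasing order, are:

  0-simplices (10): P, Q, R, S, T, U, V, W, X, Y
  1-simplices (30): PR, PS, PU, PV, PX, PY, QR, QS, QT, QU, QW, QX, QY, RS, RT, RV, RY, ST, SW, SX, TU, TV, TW, TX, UV, UW, UY, VX, VY, XY
  2-simplices (20): PRS, PRY, PSX, PUV, PUY, PVX, QRS, QRT, QSW, QTX, QUW, QUY, QXY, RTV, RVY, STW, STX, TUV, TUW, VXY

so the chain groups are C_0 ≅ Z^10, C_1 ≅ Z^30, C_2 ≅ Z^20.

The boundary map ∂_1: C_1 → C_0 sends each edge [p,q] (with p < q) to q − p.
The 10×30 boundary matrix has rank 9 and Smith normal form diag(1,1,1,1,1,1,1,1,1).

The boundary map ∂_2: C_2 → C_1 acts by ∂[p,q,r] = [q,r] − [p,r] + [p,q]. For instance
  ∂PVX = VX − PX + PV,
  ∂QSW = SW − QW + QS.
This gives a 30×20 integer matrix of rank 20; reducing to Smith normal form yields diagonal entries (1,1,1,1,1,1,1,1,1,1,1,1,1,1,1,1,1,1,1,2).

Reading off H_k = ker ∂_k / im ∂_{k+1}:

  H_0: rank C_0 − rank ∂_1 = 10 − 9 = 1, and the invariant factors of ∂_1 are all 1, so H_0 = Z.
  H_1: rank ker ∂_1 − rank ∂_2 = (30 − 9) − 20 = 1, and ∂_2 has invariant factor 2 > 1, so H_1 = Z ⊕ Z/2Z.
  H_2: rank ker ∂_2 − rank ∂_3 = (20 − 20) − 0 = 0, and there is no ∂_3, so H_2 = 0.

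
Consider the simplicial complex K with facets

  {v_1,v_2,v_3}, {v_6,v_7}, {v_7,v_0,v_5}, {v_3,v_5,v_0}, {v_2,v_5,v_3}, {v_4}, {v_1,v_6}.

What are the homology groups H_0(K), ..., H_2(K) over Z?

H_0 ≅ Z^2,  H_1 ≅ Z,  H_2 = 0.

Take the total order v_0 < v_1 < v_2 < v_3 < v_4 < v_5 < v_6 < v_7 on the vertex set. Then K (dimension 2) consists of the simplices:

  0-simplices (8): [v_0], [v_1], [v_2], [v_3], [v_4], [v_5], [v_6], [v_7]
  1-simplices (11): [v_0,v_3], [v_0,v_5], [v_0,v_7], [v_1,v_2], [v_1,v_3], [v_1,v_6], [v_2,v_3], [v_2,v_5], [v_3,v_5], [v_5,v_7], [v_6,v_7]
  2-simplices (4): [v_0,v_3,v_5], [v_0,v_5,v_7], [v_1,v_2,v_3], [v_2,v_3,v_5]

giving chain groups C_0 ≅ Z^8, C_1 ≅ Z^11, C_2 ≅ Z^4.

The boundary map ∂_1: C_1 → C_0 sends each edge [p,q] (with p < q) to q − p. For instance
  ∂[v_2,v_3] = [v_3] − [v_2].
The 8×11 boundary matrix has rank 6 and Smith normal form diag(1,1,1,1,1,1).

∂_2: C_2 → C_1 maps a triangle to the signed sum of its edges. For instance
  ∂[v_2,v_3,v_5] = [v_3,v_5] − [v_2,v_5] + [v_2,v_3],
  ∂[v_0,v_5,v_7] = [v_5,v_7] − [v_0,v_7] + [v_0,v_5].
This gives a 11×4 integer matrix of rank 4; reducing to Smith normal form yields diagonal entries (1,1,1,1).

Reading off H_k = ker ∂_k / im ∂_{k+1}:

  H_0: rank C_0 − rank ∂_1 = 8 − 6 = 2, and the invariant factors of ∂_1 are all 1, so H_0 = Z^2.
  H_1: rank ker ∂_1 − rank ∂_2 = (11 − 6) − 4 = 1, and the invariant factors of ∂_2 are all 1, so H_1 = Z.
  H_2: rank ker ∂_2 − rank ∂_3 = (4 − 4) − 0 = 0, and there is no ∂_3, so H_2 = 0.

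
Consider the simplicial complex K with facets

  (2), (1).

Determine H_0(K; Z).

Order the vertices as 1 < 2. Listing each simplex with vertices in this order, K has dimension 0 with simplices:

  0-simplices (2): [1], [2]

Hence C_0 ≅ Z^2.

Reading off H_k = ker ∂_k / im ∂_{k+1}:

  H_0: rank C_0 − rank ∂_1 = 2 − 0 = 2, and there is no ∂_1, so H_0 ≅ Z^2.

(K is a triangulation of a set of 2 points.)

H_0 = Z^2.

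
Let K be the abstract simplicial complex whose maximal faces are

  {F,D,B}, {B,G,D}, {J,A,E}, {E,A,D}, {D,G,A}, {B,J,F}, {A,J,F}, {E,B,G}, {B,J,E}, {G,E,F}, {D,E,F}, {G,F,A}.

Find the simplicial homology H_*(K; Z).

We work with the vertex ordering A < B < D < E < F < G < J. The simplices of K, each written with vertices in increasing order, are:

  0-simplices (7): A, B, D, E, F, G, J
  1-simplices (18): AD, AE, AF, AG, AJ, BD, BE, BF, BG, BJ, DE, DF, DG, EF, EG, EJ, FG, FJ
  2-simplices (12): ADE, ADG, AEJ, AFG, AFJ, BDF, BDG, BEG, BEJ, BFJ, DEF, EFG

giving chain groups C_0 ≅ Z^7, C_1 ≅ Z^18, C_2 ≅ Z^12.

∂_1: C_1 → C_0 sends each edge [p,q] (with p < q) to q − p. For instance
  ∂FG = G − F.
The resulting 7×18 matrix has rank 6, and its Smith normal form has invariant factors (1,1,1,1,1,1).

Boundary ∂_2: C_2 → C_1 maps a triangle to the signed sum of its edges. For instance
  ∂DEF = EF − DF + DE,
  ∂BDG = DG − BG + BD.
The resulting 18×12 matrix has rank 12, and its Smith normal form has invariant factors (1,1,1,1,1,1,1,1,1,1,1,2).

From H_k ≅ ker(∂_k) / im(∂_{k+1}) we obtain:

  H_0: rank C_0 − rank ∂_1 = 7 − 6 = 1, and the invariant factors of ∂_1 are all 1, so H_0 ≅ Z.
  H_1: rank ker ∂_1 − rank ∂_2 = (18 − 6) − 12 = 0, and ∂_2 has invariant factor 2 > 1, so H_1 ≅ Z/2Z.
  H_2: rank ker ∂_2 − rank ∂_3 = (12 − 12) − 0 = 0, and there is no ∂_3, so H_2 ≅ 0.

H_0 = Z,  H_1 = Z/2Z,  H_2 = 0.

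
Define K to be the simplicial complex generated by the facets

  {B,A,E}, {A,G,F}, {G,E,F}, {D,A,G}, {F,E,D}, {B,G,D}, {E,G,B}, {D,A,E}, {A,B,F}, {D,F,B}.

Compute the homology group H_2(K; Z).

Fix the vertex order A < B < D < E < F < G and write every simplex with vertices in increasing order. Then dim K = 2 and the simplices of K are:

  0-simplices (6): A, B, D, E, F, G
  1-simplices (15): AB, AD, AE, AF, AG, BD, BE, BF, BG, DE, DF, DG, EF, EG, FG
  2-simplices (10): ABE, ABF, ADE, ADG, AFG, BDF, BDG, BEG, DEF, EFG

giving chain groups C_0 ≅ Z^6, C_1 ≅ Z^15, C_2 ≅ Z^10.

The boundary map ∂_1: C_1 → C_0 sends each edge [p,q] (with p < q) to q − p. For instance
  ∂AF = F − A.
The 6×15 boundary matrix has rank 5 and Smith normal form diag(1,1,1,1,1).

Boundary ∂_2: C_2 → C_1 maps a triangle to the signed sum of its edges. For instance
  ∂DEF = EF − DF + DE,
  ∂AFG = FG − AG + AF.
This gives a 15×10 integer matrix of rank 10; reducing to Smith normal form yields diagonal entries (1,1,1,1,1,1,1,1,1,2).

Computing H_k = (kernel of ∂_k) / (image of ∂_{k+1}):

  H_2: rank ker ∂_2 − rank ∂_3 = (10 − 10) − 0 = 0, and there is no ∂_3, so H_2 = 0.

(K is a triangulation of the real projective plane RP^2.)

H_2 ≅ 0.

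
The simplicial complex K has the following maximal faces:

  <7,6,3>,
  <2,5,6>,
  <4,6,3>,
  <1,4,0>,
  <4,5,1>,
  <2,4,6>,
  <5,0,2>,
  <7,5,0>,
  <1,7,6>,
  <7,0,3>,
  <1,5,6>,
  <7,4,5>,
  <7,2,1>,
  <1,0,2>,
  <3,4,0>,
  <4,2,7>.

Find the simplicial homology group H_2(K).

Order the vertices as 0 < 1 < 2 < 3 < 4 < 5 < 6 < 7. Listing each simplex with vertices in this order, K has dimension 2 with simplices:

  0-simplices (8): [0], [1], [2], [3], [4], [5], [6], [7]
  1-simplices (24): (24 of them)
  2-simplices (16): [0,1,2], [0,1,4], [0,2,5], [0,3,4], [0,3,7], [0,5,7], [1,2,7], [1,4,5], [1,5,6], [1,6,7], [2,4,6], [2,4,7], [2,5,6], [3,4,6], [3,6,7], [4,5,7]

giving chain groups C_0 ≅ Z^8, C_1 ≅ Z^24, C_2 ≅ Z^16.

Boundary ∂_1: C_1 → C_0 maps an edge to its endpoints' difference, ∂[p,q] = q − p. For instance
  ∂[0,1] = [1] − [0].
This gives a 8×24 integer matrix of rank 7; reducing to Smith normal form yields diagonal entries (1,1,1,1,1,1,1).

Boundary ∂_2: C_2 → C_1 acts by ∂[p,q,r] = [q,r] − [p,r] + [p,q]. For instance
  ∂[1,4,5] = [4,5] − [1,5] + [1,4],
  ∂[2,4,6] = [4,6] − [2,6] + [2,4].
This gives a 24×16 integer matrix of rank 15; reducing to Smith normal form yields diagonal entries (1,1,1,1,1,1,1,1,1,1,1,1,1,1,1).

Now H_k = ker ∂_k / im ∂_{k+1}, so:

  H_2: rank ker ∂_2 − rank ∂_3 = (16 − 15) − 0 = 1, and there is no ∂_3, so H_2 ≅ Z.

(K is a triangulation of the torus T^2.)

H_2 = Z.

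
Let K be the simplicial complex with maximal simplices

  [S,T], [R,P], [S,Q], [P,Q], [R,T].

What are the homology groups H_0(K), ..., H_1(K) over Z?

H_0 = Z,  H_1 = Z.

K has 5 vertices, 5 edges.
rank ∂_0 = 0, rank ∂_1 = 4 ⇒ b_0 = 5 − 0 − 4 = 1; all invariant factors of ∂_1 are 1 so no torsion. So H_0 = Z.
rank ∂_1 = 4, rank ∂_2 = 0 ⇒ b_1 = 5 − 4 − 0 = 1. So H_1 = Z.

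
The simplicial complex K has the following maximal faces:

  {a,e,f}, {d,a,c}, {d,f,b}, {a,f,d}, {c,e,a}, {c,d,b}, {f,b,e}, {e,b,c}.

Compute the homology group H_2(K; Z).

H_2 = Z.

Fix the vertex order a < b < c < d < e < f and write every simplex with vertices in increasing order. Then dim K = 2 and the simplices of K are:

  0-simplices (6): a, b, c, d, e, f
  1-simplices (12): ac, ad, ae, af, bc, bd, be, bf, cd, ce, df, ef
  2-simplices (8): acd, ace, adf, aef, bcd, bce, bdf, bef

Hence C_0 ≅ Z^6, C_1 ≅ Z^12, C_2 ≅ Z^8.

∂_1: C_1 → C_0 sends each edge [p,q] (with p < q) to q − p.
The 6×12 boundary matrix has rank 5 and Smith normal form diag(1,1,1,1,1).

Boundary ∂_2: C_2 → C_1 maps a triangle to the signed sum of its edges. For instance
  ∂adf = df − af + ad,
  ∂aef = ef − af + ae.
This gives a 12×8 integer matrix of rank 7; reducing to Smith normal form yields diagonal entries (1,1,1,1,1,1,1).

Now H_k = ker ∂_k / im ∂_{k+1}, so:

  H_2: rank ker ∂_2 − rank ∂_3 = (8 − 7) − 0 = 1, and there is no ∂_3, so H_2 ≅ Z.

(K is a triangulation of the 2-sphere S^2.)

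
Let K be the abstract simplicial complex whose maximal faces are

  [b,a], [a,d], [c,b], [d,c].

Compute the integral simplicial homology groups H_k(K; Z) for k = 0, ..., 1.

H_0 = Z,  H_1 = Z.

Fix the vertex order a < b < c < d and write every simplex with vertices in increasing order. Then dim K = 1 and the simplices of K are:

  0-simplices (4): a, b, c, d
  1-simplices (4): ab, ad, bc, cd

giving chain groups C_0 ≅ Z^4, C_1 ≅ Z^4.

Boundary ∂_1: C_1 → C_0 sends each edge [p,q] (with p < q) to q − p. For instance
  ∂bc = c − b.
The 4×4 boundary matrix has rank 3 and Smith normal form diag(1,1,1).

From H_k ≅ ker(∂_k) / im(∂_{k+1}) we obtain:

  H_0: rank C_0 − rank ∂_1 = 4 − 3 = 1, and the invariant factors of ∂_1 are all 1, so H_0 = Z.
  H_1: rank ker ∂_1 − rank ∂_2 = (4 − 3) − 0 = 1, and there is no ∂_2, so H_1 = Z.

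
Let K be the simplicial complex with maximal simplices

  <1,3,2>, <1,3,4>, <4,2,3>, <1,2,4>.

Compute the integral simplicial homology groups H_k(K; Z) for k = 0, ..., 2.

Take the total order 1 < 2 < 3 < 4 on the vertex set. Then K (dimension 2) consists of the simplices:

  0-simplices (4): [1], [2], [3], [4]
  1-simplices (6): [1,2], [1,3], [1,4], [2,3], [2,4], [3,4]
  2-simplices (4): [1,2,3], [1,2,4], [1,3,4], [2,3,4]

so the chain groups are C_0 ≅ Z^4, C_1 ≅ Z^6, C_2 ≅ Z^4.

∂_1: C_1 → C_0 sends each edge [p,q] (with p < q) to q − p. For instance
  ∂[3,4] = [4] − [3].
The resulting 4×6 matrix has rank 3, and its Smith normal form has invariant factors (1,1,1).

∂_2: C_2 → C_1 acts by ∂[p,q,r] = [q,r] − [p,r] + [p,q]. For instance
  ∂[1,2,4] = [2,4] − [1,4] + [1,2],
  ∂[1,2,3] = [2,3] − [1,3] + [1,2].
The resulting 6×4 matrix has rank 3, and its Smith normal form has invariant factors (1,1,1).

From H_k ≅ ker(∂_k) / im(∂_{k+1}) we obtain:

  H_0: rank C_0 − rank ∂_1 = 4 − 3 = 1, and the invariant factors of ∂_1 are all 1, so H_0 ≅ Z.
  H_1: rank ker ∂_1 − rank ∂_2 = (6 − 3) − 3 = 0, and the invariant factors of ∂_2 are all 1, so H_1 ≅ 0.
  H_2: rank ker ∂_2 − rank ∂_3 = (4 − 3) − 0 = 1, and there is no ∂_3, so H_2 ≅ Z.

As a check, the Euler characteristic is 4 − 6 + 4 = 2, which agrees with 1 − 0 + 1 = 2.

H_0 ≅ Z,  H_1 = 0,  H_2 ≅ Z.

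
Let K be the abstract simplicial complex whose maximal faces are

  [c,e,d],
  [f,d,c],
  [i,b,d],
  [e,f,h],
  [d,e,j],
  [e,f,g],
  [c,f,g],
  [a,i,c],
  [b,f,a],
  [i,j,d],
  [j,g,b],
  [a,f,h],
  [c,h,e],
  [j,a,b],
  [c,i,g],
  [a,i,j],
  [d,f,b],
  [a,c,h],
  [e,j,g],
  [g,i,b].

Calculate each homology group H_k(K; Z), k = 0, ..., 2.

K has 10 vertices, 30 edges, 20 triangles.
rank ∂_0 = 0, rank ∂_1 = 9 ⇒ b_0 = 10 − 0 − 9 = 1; all invariant factors of ∂_1 are 1 so no torsion. So H_0 ≅ Z.
rank ∂_1 = 9, rank ∂_2 = 20 ⇒ b_1 = 30 − 9 − 20 = 1; ∂_2 has invariant factor(s) [2] giving torsion. So H_1 ≅ Z ⊕ Z/2.
rank ∂_2 = 20, rank ∂_3 = 0 ⇒ b_2 = 20 − 20 − 0 = 0. So H_2 ≅ 0.

H_0 ≅ Z,  H_1 ≅ Z ⊕ Z/2,  H_2 = 0.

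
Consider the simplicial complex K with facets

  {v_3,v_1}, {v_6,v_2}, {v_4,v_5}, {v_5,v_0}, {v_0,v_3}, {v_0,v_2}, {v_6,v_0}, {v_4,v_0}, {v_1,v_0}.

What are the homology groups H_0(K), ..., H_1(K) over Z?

H_0 = Z,  H_1 = Z^3.

Order the vertices as v_0 < v_1 < v_2 < v_3 < v_4 < v_5 < v_6. Listing each simplex with vertices in this order, K has dimension 1 with simplices:

  0-simplices (7): [v_0], [v_1], [v_2], [v_3], [v_4], [v_5], [v_6]
  1-simplices (9): [v_0,v_1], [v_0,v_2], [v_0,v_3], [v_0,v_4], [v_0,v_5], [v_0,v_6], [v_1,v_3], [v_2,v_6], [v_4,v_5]

so the chain groups are C_0 ≅ Z^7, C_1 ≅ Z^9.

The boundary map ∂_1: C_1 → C_0 maps an edge to its endpoints' difference, ∂[p,q] = q − p. For instance
  ∂[v_1,v_3] = [v_3] − [v_1].
The resulting 7×9 matrix has rank 6, and its Smith normal form has invariant factors (1,1,1,1,1,1).

Computing H_k = (kernel of ∂_k) / (image of ∂_{k+1}):

  H_0: rank C_0 − rank ∂_1 = 7 − 6 = 1, and the invariant factors of ∂_1 are all 1, so H_0 = Z.
  H_1: rank ker ∂_1 − rank ∂_2 = (9 − 6) − 0 = 3, and there is no ∂_2, so H_1 = Z^3.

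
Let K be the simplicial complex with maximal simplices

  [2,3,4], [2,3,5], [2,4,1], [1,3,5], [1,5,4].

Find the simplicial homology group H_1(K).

H_1 = Z.

Take the total order 1 < 2 < 3 < 4 < 5 on the vertex set. Then K (dimension 2) consists of the simplices:

  0-simplices (5): [1], [2], [3], [4], [5]
  1-simplices (10): [1,2], [1,3], [1,4], [1,5], [2,3], [2,4], [2,5], [3,4], [3,5], [4,5]
  2-simplices (5): [1,2,4], [1,3,5], [1,4,5], [2,3,4], [2,3,5]

Hence C_0 ≅ Z^5, C_1 ≅ Z^10, C_2 ≅ Z^5.

∂_1: C_1 → C_0 sends each edge [p,q] (with p < q) to q − p. For instance
  ∂[3,4] = [4] − [3].
This gives a 5×10 integer matrix of rank 4; reducing to Smith normal form yields diagonal entries (1,1,1,1).

Boundary ∂_2: C_2 → C_1 maps a triangle to the signed sum of its edges. For instance
  ∂[1,2,4] = [2,4] − [1,4] + [1,2],
  ∂[2,3,4] = [3,4] − [2,4] + [2,3].
The 10×5 boundary matrix has rank 5 and Smith normal form diag(1,1,1,1,1).

Reading off H_k = ker ∂_k / im ∂_{k+1}:

  H_1: rank ker ∂_1 − rank ∂_2 = (10 − 4) − 5 = 1, and the invariant factors of ∂_2 are all 1, so H_1 ≅ Z.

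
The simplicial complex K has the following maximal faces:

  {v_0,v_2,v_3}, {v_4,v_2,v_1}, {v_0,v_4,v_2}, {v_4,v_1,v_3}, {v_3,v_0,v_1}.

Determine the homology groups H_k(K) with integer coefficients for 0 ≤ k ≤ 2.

H_0 ≅ Z,  H_1 ≅ Z,  H_2 = 0.

K has 5 vertices, 10 edges, 5 triangles.
rank ∂_0 = 0, rank ∂_1 = 4 ⇒ b_0 = 5 − 0 − 4 = 1; all invariant factors of ∂_1 are 1 so no torsion. So H_0 = Z.
rank ∂_1 = 4, rank ∂_2 = 5 ⇒ b_1 = 10 − 4 − 5 = 1; all invariant factors of ∂_2 are 1 so no torsion. So H_1 = Z.
rank ∂_2 = 5, rank ∂_3 = 0 ⇒ b_2 = 5 − 5 − 0 = 0. So H_2 = 0.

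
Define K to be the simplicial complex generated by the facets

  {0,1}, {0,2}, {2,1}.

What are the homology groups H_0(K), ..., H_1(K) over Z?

Fix the vertex order 0 < 1 < 2 and write every simplex with vertices in increasing order. Then dim K = 1 and the simplices of K are:

  0-simplices (3): [0], [1], [2]
  1-simplices (3): [0,1], [0,2], [1,2]

so the chain groups are C_0 ≅ Z^3, C_1 ≅ Z^3.

The boundary map ∂_1: C_1 → C_0 sends each edge [p,q] (with p < q) to q − p. For instance
  ∂[0,1] = [1] − [0].
As a 3×3 matrix over Z this has rank 2, with invariant factors (1,1).

From H_k ≅ ker(∂_k) / im(∂_{k+1}) we obtain:

  H_0: rank C_0 − rank ∂_1 = 3 − 2 = 1, and the invariant factors of ∂_1 are all 1, so H_0 = Z.
  H_1: rank ker ∂_1 − rank ∂_2 = (3 − 2) − 0 = 1, and there is no ∂_2, so H_1 = Z.

As a check, the Euler characteristic is 3 − 3 = 0, which agrees with 1 − 1 = 0.

H_0 ≅ Z,  H_1 ≅ Z.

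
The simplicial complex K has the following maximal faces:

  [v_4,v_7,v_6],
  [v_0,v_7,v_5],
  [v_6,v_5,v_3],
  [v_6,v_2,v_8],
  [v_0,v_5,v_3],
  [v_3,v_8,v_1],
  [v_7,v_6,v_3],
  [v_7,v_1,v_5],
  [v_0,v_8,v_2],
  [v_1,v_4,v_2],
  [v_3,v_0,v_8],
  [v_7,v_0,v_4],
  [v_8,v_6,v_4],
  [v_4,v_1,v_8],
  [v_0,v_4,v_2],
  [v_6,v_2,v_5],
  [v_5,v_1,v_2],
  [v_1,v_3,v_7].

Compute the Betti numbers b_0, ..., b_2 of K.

b_0 = 1, b_1 = 1, b_2 = 0.

Take the total order v_0 < v_1 < v_2 < v_3 < v_4 < v_5 < v_6 < v_7 < v_8 on the vertex set. Then K (dimension 2) consists of the simplices:

  0-simplices (9): [v_0], [v_1], [v_2], [v_3], [v_4], [v_5], [v_6], [v_7], [v_8]
  1-simplices (27): (27 of them)
  2-simplices (18): (18 of them)

giving chain groups C_0 ≅ Z^9, C_1 ≅ Z^27, C_2 ≅ Z^18.

The boundary map ∂_1: C_1 → C_0 maps an edge to its endpoints' difference, ∂[p,q] = q − p. For instance
  ∂[v_1,v_3] = [v_3] − [v_1].
The resulting 9×27 matrix has rank 8, and its Smith normal form has invariant factors (1,1,1,1,1,1,1,1).

The boundary map ∂_2: C_2 → C_1 acts by ∂[p,q,r] = [q,r] − [p,r] + [p,q]. For instance
  ∂[v_0,v_3,v_5] = [v_3,v_5] − [v_0,v_5] + [v_0,v_3],
  ∂[v_4,v_6,v_7] = [v_6,v_7] − [v_4,v_7] + [v_4,v_6].
This gives a 27×18 integer matrix of rank 18; reducing to Smith normal form yields diagonal entries (1,1,1,1,1,1,1,1,1,1,1,1,1,1,1,1,1,2).

Computing H_k = (kernel of ∂_k) / (image of ∂_{k+1}):

  H_0: rank C_0 − rank ∂_1 = 9 − 8 = 1, and the invariant factors of ∂_1 are all 1, so H_0 = Z.
  H_1: rank ker ∂_1 − rank ∂_2 = (27 − 8) − 18 = 1, and ∂_2 has invariant factor 2 > 1, so H_1 = Z ⊕ Z/2Z.
  H_2: rank ker ∂_2 − rank ∂_3 = (18 − 18) − 0 = 0, and there is no ∂_3, so H_2 = 0.

Hence the Betti numbers are b_0 = 1, b_1 = 1, b_2 = 0.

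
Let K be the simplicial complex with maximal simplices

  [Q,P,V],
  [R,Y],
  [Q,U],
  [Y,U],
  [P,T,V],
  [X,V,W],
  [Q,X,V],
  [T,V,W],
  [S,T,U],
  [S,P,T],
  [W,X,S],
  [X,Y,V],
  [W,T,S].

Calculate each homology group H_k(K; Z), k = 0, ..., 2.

Fix the vertex order P < Q < R < S < T < U < V < W < X < Y and write every simplex with vertices in increasing order. Then dim K = 2 and the simplices of K are:

  0-simplices (10): P, Q, R, S, T, U, V, W, X, Y
  1-simplices (21): PQ, PS, PT, PV, QU, QV, QX, RY, ST, SU, SW, SX, TU, TV, TW, UY, VW, VX, VY, WX, XY
  2-simplices (10): PQV, PST, PTV, QVX, STU, STW, SWX, TVW, VWX, VXY

so the chain groups are C_0 ≅ Z^10, C_1 ≅ Z^21, C_2 ≅ Z^10.

The boundary map ∂_1: C_1 → C_0 maps an edge to its endpoints' difference, ∂[p,q] = q − p. For instance
  ∂TV = V − T.
The resulting 10×21 matrix has rank 9, and its Smith normal form has invariant factors (1,1,1,1,1,1,1,1,1).

The boundary map ∂_2: C_2 → C_1 sends each 2-simplex [p,q,r] to [q,r] − [p,r] + [p,q]. For instance
  ∂STW = TW − SW + ST,
  ∂TVW = VW − TW + TV.
As a 21×10 matrix over Z this has rank 10, with invariant factors (1,1,1,1,1,1,1,1,1,1).

Computing H_k = (kernel of ∂_k) / (image of ∂_{k+1}):

  H_0: rank C_0 − rank ∂_1 = 10 − 9 = 1, and the invariant factors of ∂_1 are all 1, so H_0 = Z.
  H_1: rank ker ∂_1 − rank ∂_2 = (21 − 9) − 10 = 2, and the invariant factors of ∂_2 are all 1, so H_1 = Z^2.
  H_2: rank ker ∂_2 − rank ∂_3 = (10 − 10) − 0 = 0, and there is no ∂_3, so H_2 = 0.

As a check, the Euler characteristic is 10 − 21 + 10 = -1, which agrees with 1 − 2 + 0 = -1.

H_0 = Z,  H_1 = Z^2,  H_2 = 0.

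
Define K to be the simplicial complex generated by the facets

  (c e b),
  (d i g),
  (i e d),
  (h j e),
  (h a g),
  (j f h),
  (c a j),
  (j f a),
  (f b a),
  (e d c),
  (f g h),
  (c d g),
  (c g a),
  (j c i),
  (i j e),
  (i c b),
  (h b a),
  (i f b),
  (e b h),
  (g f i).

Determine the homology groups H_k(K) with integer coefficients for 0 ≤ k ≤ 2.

We work with the vertex ordering a < b < c < d < e < f < g < h < i < j. The simplices of K, each written with vertices in increasing order, are:

  0-simplices (10): a, b, c, d, e, f, g, h, i, j
  1-simplices (30): ab, ac, af, ag, ah, aj, bc, be, bf, bh, bi, cd, ce, cg, ci, cj, de, dg, di, eh, ei, ej, fg, fh, fi, fj, gh, gi, hj, ij
  2-simplices (20): abf, abh, acg, acj, afj, agh, bce, bci, beh, bfi, cde, cdg, cij, dei, dgi, ehj, eij, fgh, fgi, fhj

giving chain groups C_0 ≅ Z^10, C_1 ≅ Z^30, C_2 ≅ Z^20.

The boundary map ∂_1: C_1 → C_0 is given by ∂[p,q] = [q] − [p].
This gives a 10×30 integer matrix of rank 9; reducing to Smith normal form yields diagonal entries (1,1,1,1,1,1,1,1,1).

Boundary ∂_2: C_2 → C_1 sends each 2-simplex [p,q,r] to [q,r] − [p,r] + [p,q]. For instance
  ∂fgh = gh − fh + fg,
  ∂acg = cg − ag + ac.
As a 30×20 matrix over Z this has rank 20, with invariant factors (1,1,1,1,1,1,1,1,1,1,1,1,1,1,1,1,1,1,1,2).

From H_k ≅ ker(∂_k) / im(∂_{k+1}) we obtain:

  H_0: rank C_0 − rank ∂_1 = 10 − 9 = 1, and the invariant factors of ∂_1 are all 1, so H_0 = Z.
  H_1: rank ker ∂_1 − rank ∂_2 = (30 − 9) − 20 = 1, and ∂_2 has invariant factor 2 > 1, so H_1 = Z ⊕ Z/2.
  H_2: rank ker ∂_2 − rank ∂_3 = (20 − 20) − 0 = 0, and there is no ∂_3, so H_2 = 0.

H_0 ≅ Z,  H_1 ≅ Z ⊕ Z/2,  H_2 = 0.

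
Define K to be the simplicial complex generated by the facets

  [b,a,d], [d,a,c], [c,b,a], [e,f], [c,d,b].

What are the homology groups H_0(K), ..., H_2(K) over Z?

Take the total order a < b < c < d < e < f on the vertex set. Then K (dimension 2) consists of the simplices:

  0-simplices (6): a, b, c, d, e, f
  1-simplices (7): ab, ac, ad, bc, bd, cd, ef
  2-simplices (4): abc, abd, acd, bcd

so the chain groups are C_0 ≅ Z^6, C_1 ≅ Z^7, C_2 ≅ Z^4.

The boundary map ∂_1: C_1 → C_0 sends each edge [p,q] (with p < q) to q − p.
This gives a 6×7 integer matrix of rank 4; reducing to Smith normal form yields diagonal entries (1,1,1,1).

∂_2: C_2 → C_1 maps a triangle to the signed sum of its edges. For instance
  ∂abc = bc − ac + ab,
  ∂abd = bd − ad + ab.
The resulting 7×4 matrix has rank 3, and its Smith normal form has invariant factors (1,1,1).

Reading off H_k = ker ∂_k / im ∂_{k+1}:

  H_0: rank C_0 − rank ∂_1 = 6 − 4 = 2, and the invariant factors of ∂_1 are all 1, so H_0 = Z^2.
  H_1: rank ker ∂_1 − rank ∂_2 = (7 − 4) − 3 = 0, and the invariant factors of ∂_2 are all 1, so H_1 = 0.
  H_2: rank ker ∂_2 − rank ∂_3 = (4 − 3) − 0 = 1, and there is no ∂_3, so H_2 = Z.

H_0 ≅ Z^2,  H_1 = 0,  H_2 ≅ Z.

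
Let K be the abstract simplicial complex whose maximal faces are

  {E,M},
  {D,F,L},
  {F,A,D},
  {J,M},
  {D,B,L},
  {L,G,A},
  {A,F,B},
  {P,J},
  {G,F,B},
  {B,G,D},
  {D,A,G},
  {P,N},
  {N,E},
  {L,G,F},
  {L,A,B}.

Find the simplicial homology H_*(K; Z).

Fix the vertex order A < B < D < E < F < G < J < L < M < N < P and write every simplex with vertices in increasing order. Then dim K = 2 and the simplices of K are:

  0-simplices (11): A, B, D, E, F, G, J, L, M, N, P
  1-simplices (20): AB, AD, AF, AG, AL, BD, BF, BG, BL, DF, DG, DL, EM, EN, FG, FL, GL, JM, JP, NP
  2-simplices (10): ABF, ABL, ADF, ADG, AGL, BDG, BDL, BFG, DFL, FGL

Hence C_0 ≅ Z^11, C_1 ≅ Z^20, C_2 ≅ Z^10.

Boundary ∂_1: C_1 → C_0 maps an edge to its endpoints' difference, ∂[p,q] = q − p.
As a 11×20 matrix over Z this has rank 9, with invariant factors (1,1,1,1,1,1,1,1,1).

∂_2: C_2 → C_1 maps a triangle to the signed sum of its edges. For instance
  ∂ABF = BF − AF + AB,
  ∂ADF = DF − AF + AD.
The resulting 20×10 matrix has rank 10, and its Smith normal form has invariant factors (1,1,1,1,1,1,1,1,1,2).

Now H_k = ker ∂_k / im ∂_{k+1}, so:

  H_0: rank C_0 − rank ∂_1 = 11 − 9 = 2, and the invariant factors of ∂_1 are all 1, so H_0 = Z^2.
  H_1: rank ker ∂_1 − rank ∂_2 = (20 − 9) − 10 = 1, and ∂_2 has invariant factor 2 > 1, so H_1 = Z ⊕ Z/2Z.
  H_2: rank ker ∂_2 − rank ∂_3 = (10 − 10) − 0 = 0, and there is no ∂_3, so H_2 = 0.

H_0 ≅ Z^2,  H_1 ≅ Z ⊕ Z/2Z,  H_2 = 0.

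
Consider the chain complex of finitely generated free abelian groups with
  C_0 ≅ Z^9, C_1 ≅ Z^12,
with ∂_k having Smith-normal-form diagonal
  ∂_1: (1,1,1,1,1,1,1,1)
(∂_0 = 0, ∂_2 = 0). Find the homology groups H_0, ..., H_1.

H_0: b_0 = 9 − 0 − 8 = 1; torsion from ∂_1 factors > 1: none. So H_0 = Z.
H_1: b_1 = 12 − 8 − 0 = 4; torsion from ∂_2 factors > 1: none. So H_1 = Z^4.

H_0 = Z,  H_1 = Z^4.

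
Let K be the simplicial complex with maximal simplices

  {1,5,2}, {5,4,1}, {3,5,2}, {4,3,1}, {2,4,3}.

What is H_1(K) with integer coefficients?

Fix the vertex order 1 < 2 < 3 < 4 < 5 and write every simplex with vertices in increasing order. Then dim K = 2 and the simplices of K are:

  0-simplices (5): [1], [2], [3], [4], [5]
  1-simplices (10): [1,2], [1,3], [1,4], [1,5], [2,3], [2,4], [2,5], [3,4], [3,5], [4,5]
  2-simplices (5): [1,2,5], [1,3,4], [1,4,5], [2,3,4], [2,3,5]

so the chain groups are C_0 ≅ Z^5, C_1 ≅ Z^10, C_2 ≅ Z^5.

The boundary map ∂_1: C_1 → C_0 maps an edge to its endpoints' difference, ∂[p,q] = q − p. For instance
  ∂[2,3] = [3] − [2].
The resulting 5×10 matrix has rank 4, and its Smith normal form has invariant factors (1,1,1,1).

∂_2: C_2 → C_1 sends each 2-simplex [p,q,r] to [q,r] − [p,r] + [p,q]. For instance
  ∂[2,3,4] = [3,4] − [2,4] + [2,3],
  ∂[1,3,4] = [3,4] − [1,4] + [1,3].
The 10×5 boundary matrix has rank 5 and Smith normal form diag(1,1,1,1,1).

Computing H_k = (kernel of ∂_k) / (image of ∂_{k+1}):

  H_1: rank ker ∂_1 − rank ∂_2 = (10 − 4) − 5 = 1, and the invariant factors of ∂_2 are all 1, so H_1 = Z.

(K is a triangulation of the Möbius band.)

H_1 ≅ Z.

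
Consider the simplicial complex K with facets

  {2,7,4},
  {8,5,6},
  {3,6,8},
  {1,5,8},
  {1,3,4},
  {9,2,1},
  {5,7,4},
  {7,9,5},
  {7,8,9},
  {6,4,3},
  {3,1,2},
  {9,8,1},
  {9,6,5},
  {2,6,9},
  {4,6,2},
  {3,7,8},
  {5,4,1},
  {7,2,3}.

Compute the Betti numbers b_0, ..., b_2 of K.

b_0 = 1, b_1 = 1, b_2 = 0.

Take the total order 1 < 2 < 3 < 4 < 5 < 6 < 7 < 8 < 9 on the vertex set. Then K (dimension 2) consists of the simplices:

  0-simplices (9): [1], [2], [3], [4], [5], [6], [7], [8], [9]
  1-simplices (27): (27 of them)
  2-simplices (18): [1,2,3], [1,2,9], [1,3,4], [1,4,5], [1,5,8], [1,8,9], [2,3,7], [2,4,6], [2,4,7], [2,6,9], [3,4,6], [3,6,8], [3,7,8], [4,5,7], [5,6,8], [5,6,9], [5,7,9], [7,8,9]

giving chain groups C_0 ≅ Z^9, C_1 ≅ Z^27, C_2 ≅ Z^18.

∂_1: C_1 → C_0 maps an edge to its endpoints' difference, ∂[p,q] = q − p. For instance
  ∂[5,9] = [9] − [5].
As a 9×27 matrix over Z this has rank 8, with invariant factors (1,1,1,1,1,1,1,1).

The boundary map ∂_2: C_2 → C_1 sends each 2-simplex [p,q,r] to [q,r] − [p,r] + [p,q]. For instance
  ∂[7,8,9] = [8,9] − [7,9] + [7,8],
  ∂[1,8,9] = [8,9] − [1,9] + [1,8].
The resulting 27×18 matrix has rank 18, and its Smith normal form has invariant factors (1,1,1,1,1,1,1,1,1,1,1,1,1,1,1,1,1,2).

Now H_k = ker ∂_k / im ∂_{k+1}, so:

  H_0: rank C_0 − rank ∂_1 = 9 − 8 = 1, and the invariant factors of ∂_1 are all 1, so H_0 = Z.
  H_1: rank ker ∂_1 − rank ∂_2 = (27 − 8) − 18 = 1, and ∂_2 has invariant factor 2 > 1, so H_1 = Z × Z/2.
  H_2: rank ker ∂_2 − rank ∂_3 = (18 − 18) − 0 = 0, and there is no ∂_3, so H_2 = 0.

As a check, the Euler characteristic is 9 − 27 + 18 = 0, which agrees with 1 − 1 + 0 = 0.

Hence the Betti numbers are b_0 = 1, b_1 = 1, b_2 = 0.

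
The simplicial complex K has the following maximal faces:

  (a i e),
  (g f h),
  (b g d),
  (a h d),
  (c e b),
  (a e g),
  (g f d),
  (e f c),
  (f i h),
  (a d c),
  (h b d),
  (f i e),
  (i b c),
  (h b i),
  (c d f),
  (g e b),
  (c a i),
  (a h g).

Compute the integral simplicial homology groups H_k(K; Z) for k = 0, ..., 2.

H_0 ≅ Z,  H_1 ≅ Z ⊕ Z/2Z,  H_2 = 0.

We work with the vertex ordering a < b < c < d < e < f < g < h < i. The simplices of K, each written with vertices in increasing order, are:

  0-simplices (9): a, b, c, d, e, f, g, h, i
  1-simplices (27): ac, ad, ae, ag, ah, ai, bc, bd, be, bg, bh, bi, cd, ce, cf, ci, df, dg, dh, ef, eg, ei, fg, fh, fi, gh, hi
  2-simplices (18): acd, aci, adh, aeg, aei, agh, bce, bci, bdg, bdh, beg, bhi, cdf, cef, dfg, efi, fgh, fhi

giving chain groups C_0 ≅ Z^9, C_1 ≅ Z^27, C_2 ≅ Z^18.

The boundary map ∂_1: C_1 → C_0 is given by ∂[p,q] = [q] − [p]. For instance
  ∂ci = i − c.
The 9×27 boundary matrix has rank 8 and Smith normal form diag(1,1,1,1,1,1,1,1).

Boundary ∂_2: C_2 → C_1 maps a triangle to the signed sum of its edges. For instance
  ∂acd = cd − ad + ac,
  ∂bce = ce − be + bc.
This gives a 27×18 integer matrix of rank 18; reducing to Smith normal form yields diagonal entries (1,1,1,1,1,1,1,1,1,1,1,1,1,1,1,1,1,2).

Now H_k = ker ∂_k / im ∂_{k+1}, so:

  H_0: rank C_0 − rank ∂_1 = 9 − 8 = 1, and the invariant factors of ∂_1 are all 1, so H_0 = Z.
  H_1: rank ker ∂_1 − rank ∂_2 = (27 − 8) − 18 = 1, and ∂_2 has invariant factor 2 > 1, so H_1 = Z ⊕ Z/2Z.
  H_2: rank ker ∂_2 − rank ∂_3 = (18 − 18) − 0 = 0, and there is no ∂_3, so H_2 = 0.

As a check, the Euler characteristic is 9 − 27 + 18 = 0, which agrees with 1 − 1 + 0 = 0.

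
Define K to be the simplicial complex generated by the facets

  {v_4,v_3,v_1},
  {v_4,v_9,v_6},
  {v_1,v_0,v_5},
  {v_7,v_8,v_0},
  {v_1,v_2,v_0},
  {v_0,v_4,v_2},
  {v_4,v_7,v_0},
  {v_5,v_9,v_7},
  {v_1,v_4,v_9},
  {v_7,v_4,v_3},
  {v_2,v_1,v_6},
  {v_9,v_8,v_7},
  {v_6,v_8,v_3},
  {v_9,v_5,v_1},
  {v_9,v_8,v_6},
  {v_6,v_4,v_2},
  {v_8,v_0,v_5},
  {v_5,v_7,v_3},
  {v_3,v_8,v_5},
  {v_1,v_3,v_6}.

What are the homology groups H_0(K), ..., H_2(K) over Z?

Fix the vertex order v_0 < v_1 < v_2 < v_3 < v_4 < v_5 < v_6 < v_7 < v_8 < v_9 and write every simplex with vertices in increasing order. Then dim K = 2 and the simplices of K are:

  0-simplices (10): [v_0], [v_1], [v_2], [v_3], [v_4], [v_5], [v_6], [v_7], [v_8], [v_9]
  1-simplices (30): (30 of them)
  2-simplices (20): (20 of them)

so the chain groups are C_0 ≅ Z^10, C_1 ≅ Z^30, C_2 ≅ Z^20.

Boundary ∂_1: C_1 → C_0 sends each edge [p,q] (with p < q) to q − p. For instance
  ∂[v_1,v_5] = [v_5] − [v_1].
The 10×30 boundary matrix has rank 9 and Smith normal form diag(1,1,1,1,1,1,1,1,1).

The boundary map ∂_2: C_2 → C_1 maps a triangle to the signed sum of its edges. For instance
  ∂[v_3,v_6,v_8] = [v_6,v_8] − [v_3,v_8] + [v_3,v_6],
  ∂[v_0,v_7,v_8] = [v_7,v_8] − [v_0,v_8] + [v_0,v_7].
The resulting 30×20 matrix has rank 20, and its Smith normal form has invariant factors (1,1,1,1,1,1,1,1,1,1,1,1,1,1,1,1,1,1,1,2).

Computing H_k = (kernel of ∂_k) / (image of ∂_{k+1}):

  H_0: rank C_0 − rank ∂_1 = 10 − 9 = 1, and the invariant factors of ∂_1 are all 1, so H_0 = Z.
  H_1: rank ker ∂_1 − rank ∂_2 = (30 − 9) − 20 = 1, and ∂_2 has invariant factor 2 > 1, so H_1 = Z ⊕ Z/2.
  H_2: rank ker ∂_2 − rank ∂_3 = (20 − 20) − 0 = 0, and there is no ∂_3, so H_2 = 0.

H_0 = Z,  H_1 = Z ⊕ Z/2,  H_2 = 0.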